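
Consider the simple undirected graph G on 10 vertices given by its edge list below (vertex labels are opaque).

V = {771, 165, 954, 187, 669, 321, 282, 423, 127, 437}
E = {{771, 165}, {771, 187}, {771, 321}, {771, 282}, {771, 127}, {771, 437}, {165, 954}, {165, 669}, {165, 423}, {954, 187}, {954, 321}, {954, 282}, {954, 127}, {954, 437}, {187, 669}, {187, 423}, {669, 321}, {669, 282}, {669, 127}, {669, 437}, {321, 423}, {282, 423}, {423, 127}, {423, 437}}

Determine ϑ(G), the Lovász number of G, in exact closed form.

N(282) = {771, 954, 669, 423}, |N(282)| = 4.
N(321) = {771, 954, 669, 423}, |N(321)| = 4.
Vertex 669 has 6 neighbors: 165, 187, 321, 282, 127, 437.
Vertex 437 has 4 neighbors: 771, 954, 669, 423.
Complete multipartite on [6, 4]: sandwich collapses at ϑ=6.
Numerically 6.0000.
Sandwich: α(G)=6 ≤ ϑ(G)=6 ≤ χ(Ḡ)=6 (collapsed).

6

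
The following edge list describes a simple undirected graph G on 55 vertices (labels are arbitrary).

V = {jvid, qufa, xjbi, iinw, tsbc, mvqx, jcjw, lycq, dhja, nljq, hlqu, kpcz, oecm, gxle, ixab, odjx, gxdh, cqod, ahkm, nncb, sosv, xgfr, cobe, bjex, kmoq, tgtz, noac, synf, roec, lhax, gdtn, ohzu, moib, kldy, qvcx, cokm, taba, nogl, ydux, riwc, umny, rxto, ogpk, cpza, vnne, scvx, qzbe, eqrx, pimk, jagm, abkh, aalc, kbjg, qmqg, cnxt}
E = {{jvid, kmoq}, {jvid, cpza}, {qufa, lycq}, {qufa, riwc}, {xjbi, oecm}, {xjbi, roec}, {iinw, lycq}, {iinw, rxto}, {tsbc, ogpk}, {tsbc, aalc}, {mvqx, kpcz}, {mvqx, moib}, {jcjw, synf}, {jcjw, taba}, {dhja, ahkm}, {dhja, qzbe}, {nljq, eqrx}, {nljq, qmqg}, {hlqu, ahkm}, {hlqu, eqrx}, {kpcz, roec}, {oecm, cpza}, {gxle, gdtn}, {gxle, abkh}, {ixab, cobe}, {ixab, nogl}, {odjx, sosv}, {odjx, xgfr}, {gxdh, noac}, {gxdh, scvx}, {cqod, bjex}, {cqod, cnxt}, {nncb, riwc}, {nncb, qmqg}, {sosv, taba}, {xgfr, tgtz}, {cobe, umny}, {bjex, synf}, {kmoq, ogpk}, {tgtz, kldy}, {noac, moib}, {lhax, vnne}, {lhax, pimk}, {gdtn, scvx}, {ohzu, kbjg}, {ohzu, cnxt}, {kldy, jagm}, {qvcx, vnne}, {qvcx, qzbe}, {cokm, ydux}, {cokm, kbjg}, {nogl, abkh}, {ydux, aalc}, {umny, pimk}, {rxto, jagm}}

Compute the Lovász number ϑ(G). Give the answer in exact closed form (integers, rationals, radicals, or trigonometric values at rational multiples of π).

55*cos(pi/55)/(cos(pi/55) + 1)

N(abkh) = {gxle, nogl}, |N(abkh)| = 2.
deg(oecm) = 2; N(oecm) = {xjbi, cpza}.
Vertex gxdh has 2 neighbors: noac, scvx.
N(roec) = {xjbi, kpcz}, |N(roec)| = 2.
55-vertex 2-regular graph: this is C_{55}, the 55-cycle.
Distinct eigenvalues (to 3 d.p.): [2.0, 1.987, 1.948, 1.884, 1.795, 1.683, 1.548, 1.394, 1.221, 1.033, 0.831, 0.618, 0.397, 0.171, -0.057, -0.285, -0.508, -0.726, -0.933, -1.129, -1.31, -1.473, -1.618, -1.741, -1.842, -1.919, -1.971, -1.997].
With N=55: ϑ(G) = 55·(-(-1)*2*cos(pi/55))/(2−(-2*cos(pi/55))) = 55*cos(pi/55)/(cos(pi/55) + 1).
ϑ(G) ≈ 27.47755688.
27 ≤ 55*cos(pi/55)/(cos(pi/55) + 1) ≤ 28: both strict.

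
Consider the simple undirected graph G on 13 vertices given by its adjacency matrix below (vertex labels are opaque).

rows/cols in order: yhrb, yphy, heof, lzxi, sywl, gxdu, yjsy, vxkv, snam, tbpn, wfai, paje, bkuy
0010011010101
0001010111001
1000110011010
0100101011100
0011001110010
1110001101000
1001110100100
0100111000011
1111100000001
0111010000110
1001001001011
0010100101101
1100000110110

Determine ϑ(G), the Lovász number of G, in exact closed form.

Vertex tbpn has 6 neighbors: yphy, heof, lzxi, gxdu, wfai, paje.
deg(heof) = 6; N(heof) = {yhrb, sywl, gxdu, snam, tbpn, paje}.
N(yhrb) = {heof, gxdu, yjsy, snam, wfai, bkuy}, |N(yhrb)| = 6.
deg(gxdu) = 6; N(gxdu) = {yhrb, yphy, heof, yjsy, vxkv, tbpn}.
G on 13 vertices is 6-regular; SR(13,6,2,3) — a Paley graph.
A has 3 distinct eigenvalues ≈ [6.0, 1.302776, -2.302776].
λ_max=6, λ_min=-sqrt(13)/2 - 1/2; ϑ = −13·λ_min/(λ_max−λ_min) = sqrt(13).
Numerically 3.60555.

sqrt(13)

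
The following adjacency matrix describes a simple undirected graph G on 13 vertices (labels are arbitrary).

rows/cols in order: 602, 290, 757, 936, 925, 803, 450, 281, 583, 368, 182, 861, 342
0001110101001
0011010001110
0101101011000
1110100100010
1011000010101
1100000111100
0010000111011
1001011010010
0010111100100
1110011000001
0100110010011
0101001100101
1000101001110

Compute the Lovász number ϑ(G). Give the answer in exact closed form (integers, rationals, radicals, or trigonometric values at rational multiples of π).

sqrt(13)

N(182) = {290, 925, 803, 583, 861, 342}, |N(182)| = 6.
Vertex 368 has 6 neighbors: 602, 290, 757, 803, 450, 342.
deg(803) = 6; N(803) = {602, 290, 281, 583, 368, 182}.
N(925) = {602, 757, 936, 583, 182, 342}, |N(925)| = 6.
13-vertex 6-regular graph: strongly regular (13,6,2,3).
The 3 distinct eigenvalues: [6.0, 1.3028, -2.3028].
−13·(-sqrt(13)/2 - 1/2) / ((6)−(-sqrt(13)/2 - 1/2)) = sqrt(13) = ϑ(G).
≈ 3.6056 (to 4 d.p.).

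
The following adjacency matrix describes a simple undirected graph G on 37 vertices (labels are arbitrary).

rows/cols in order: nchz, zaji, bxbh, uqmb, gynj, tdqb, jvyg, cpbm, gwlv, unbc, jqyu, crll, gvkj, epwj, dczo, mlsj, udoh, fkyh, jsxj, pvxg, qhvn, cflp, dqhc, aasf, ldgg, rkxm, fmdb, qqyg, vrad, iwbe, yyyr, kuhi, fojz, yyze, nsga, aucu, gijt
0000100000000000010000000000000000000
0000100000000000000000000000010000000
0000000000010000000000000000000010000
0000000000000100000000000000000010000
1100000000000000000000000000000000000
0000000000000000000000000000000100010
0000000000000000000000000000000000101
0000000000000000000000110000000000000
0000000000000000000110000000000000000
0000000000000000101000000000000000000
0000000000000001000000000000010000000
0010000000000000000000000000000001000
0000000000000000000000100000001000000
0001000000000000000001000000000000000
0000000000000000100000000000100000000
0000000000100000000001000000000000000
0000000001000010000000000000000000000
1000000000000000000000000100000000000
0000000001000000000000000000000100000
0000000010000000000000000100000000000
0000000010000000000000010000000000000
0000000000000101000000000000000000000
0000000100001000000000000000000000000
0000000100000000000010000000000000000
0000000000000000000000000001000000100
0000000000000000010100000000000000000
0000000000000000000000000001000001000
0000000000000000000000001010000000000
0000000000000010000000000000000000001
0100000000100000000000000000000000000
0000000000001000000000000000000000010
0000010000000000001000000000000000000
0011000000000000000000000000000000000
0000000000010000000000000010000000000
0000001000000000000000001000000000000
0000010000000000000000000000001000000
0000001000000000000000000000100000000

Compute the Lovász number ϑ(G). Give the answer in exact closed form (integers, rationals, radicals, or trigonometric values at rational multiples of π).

37*cos(pi/37)/(cos(pi/37) + 1)

N(rkxm) = {fkyh, pvxg}, |N(rkxm)| = 2.
Vertex jqyu has 2 neighbors: mlsj, iwbe.
deg(ldgg) = 2; N(ldgg) = {qqyg, nsga}.
N(nchz) = {gynj, fkyh}, |N(nchz)| = 2.
37-vertex 2-regular graph: a single 37-cycle (edge-transitive).
spec(A) ≈ [2.0, 1.971232, 1.885755, 1.746028, 1.556072, 1.321349, 1.048615, 0.745713, 0.421359, 0.084882, -0.254036, -0.585646, -0.900407, -1.189266, -1.443912, -1.657019, -1.822457, -1.935466, -1.992795] (distinct, 6 d.p.).
Lovász (edge-transitive): ϑ = −37·(-2*cos(pi/37))/((2)−(-2*cos(pi/37))) = 37*cos(pi/37)/(cos(pi/37) + 1).
= 18.46662… (decimal).
α=18, χ(Ḡ)=19; ϑ=37*cos(pi/37)/(cos(pi/37) + 1) lies between (both strict).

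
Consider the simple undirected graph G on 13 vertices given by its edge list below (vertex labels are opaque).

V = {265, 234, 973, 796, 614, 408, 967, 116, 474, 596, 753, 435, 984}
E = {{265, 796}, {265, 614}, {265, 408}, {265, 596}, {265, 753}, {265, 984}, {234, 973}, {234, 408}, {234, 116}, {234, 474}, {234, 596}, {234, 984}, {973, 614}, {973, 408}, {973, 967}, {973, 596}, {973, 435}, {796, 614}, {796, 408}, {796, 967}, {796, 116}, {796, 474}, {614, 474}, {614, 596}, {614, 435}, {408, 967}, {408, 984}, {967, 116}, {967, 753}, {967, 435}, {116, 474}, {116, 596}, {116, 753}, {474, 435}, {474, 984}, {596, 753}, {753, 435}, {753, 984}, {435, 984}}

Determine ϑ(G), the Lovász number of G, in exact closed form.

sqrt(13)

deg(265) = 6; N(265) = {796, 614, 408, 596, 753, 984}.
Vertex 408 has 6 neighbors: 265, 234, 973, 796, 967, 984.
N(614) = {265, 973, 796, 474, 596, 435}, |N(614)| = 6.
deg(596) = 6; N(596) = {265, 234, 973, 614, 116, 753}.
deg(v) = 6 for all v (|V|=13); strongly regular (13,6,2,3).
The 3 distinct eigenvalues: [6.0, 1.3028, -2.3028].
Lovász (edge-transitive): ϑ = −13·(-sqrt(13)/2 - 1/2)/((6)−(-sqrt(13)/2 - 1/2)) = sqrt(13).
ϑ(G) ≈ 3.605551275.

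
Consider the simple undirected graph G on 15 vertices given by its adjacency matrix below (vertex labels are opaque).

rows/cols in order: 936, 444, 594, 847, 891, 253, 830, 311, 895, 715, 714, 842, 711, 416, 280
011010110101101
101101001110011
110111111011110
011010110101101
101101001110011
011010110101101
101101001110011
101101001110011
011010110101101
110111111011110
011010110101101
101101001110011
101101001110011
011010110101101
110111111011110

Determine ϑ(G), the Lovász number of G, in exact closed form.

Vertex 847 has 9 neighbors: 444, 594, 891, 830, 311, 715, 842, 711, 280.
N(891) = {936, 594, 847, 253, 895, 715, 714, 416, 280}, |N(891)| = 9.
Vertex 895 has 9 neighbors: 444, 594, 891, 830, 311, 715, 842, 711, 280.
N(714) = {444, 594, 891, 830, 311, 715, 842, 711, 280}, |N(714)| = 9.
K_{6,6,3} (perfect); ϑ(G) = α(G) = max{6,6,3} = 6.
Numerically 6.0000.
Sandwich: α(G)=6 ≤ ϑ(G)=6 ≤ χ(Ḡ)=6 (collapsed).

6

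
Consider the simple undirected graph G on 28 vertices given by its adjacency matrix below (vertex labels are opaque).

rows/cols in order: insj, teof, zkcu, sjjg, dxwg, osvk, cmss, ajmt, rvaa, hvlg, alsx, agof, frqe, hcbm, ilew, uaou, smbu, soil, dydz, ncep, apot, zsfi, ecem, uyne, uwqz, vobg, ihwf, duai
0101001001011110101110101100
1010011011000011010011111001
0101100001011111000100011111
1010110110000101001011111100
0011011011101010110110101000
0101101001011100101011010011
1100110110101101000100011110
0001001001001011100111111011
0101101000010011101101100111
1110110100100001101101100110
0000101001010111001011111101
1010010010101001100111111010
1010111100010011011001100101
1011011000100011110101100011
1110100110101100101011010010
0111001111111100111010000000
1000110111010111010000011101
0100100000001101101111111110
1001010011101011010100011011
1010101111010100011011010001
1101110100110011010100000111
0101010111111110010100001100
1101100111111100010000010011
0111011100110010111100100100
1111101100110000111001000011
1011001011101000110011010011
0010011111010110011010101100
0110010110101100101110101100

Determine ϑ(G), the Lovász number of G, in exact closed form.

N(duai) = {teof, zkcu, osvk, ajmt, rvaa, alsx, frqe, hcbm, smbu, dydz, ncep, apot, ecem, uwqz, vobg}, |N(duai)| = 15.
deg(osvk) = 15; N(osvk) = {teof, sjjg, dxwg, cmss, hvlg, agof, frqe, hcbm, smbu, dydz, apot, zsfi, uyne, ihwf, duai}.
Vertex hvlg has 15 neighbors: insj, teof, zkcu, dxwg, osvk, ajmt, alsx, uaou, smbu, dydz, ncep, zsfi, ecem, vobg, ihwf.
N(ecem) = {insj, teof, sjjg, dxwg, ajmt, rvaa, hvlg, alsx, agof, frqe, hcbm, soil, uyne, ihwf, duai}, |N(ecem)| = 15.
15-regular, N=28; Kneser-type, 2-subsets of [8].
Distinct eigenvalues (to 4 d.p.): [15.0, 1.0, -5.0].
With N=28: ϑ(G) = 28·(-1*(-5))/(15−(-5)) = 7.
≈ 7.000000 (to 6 d.p.).

7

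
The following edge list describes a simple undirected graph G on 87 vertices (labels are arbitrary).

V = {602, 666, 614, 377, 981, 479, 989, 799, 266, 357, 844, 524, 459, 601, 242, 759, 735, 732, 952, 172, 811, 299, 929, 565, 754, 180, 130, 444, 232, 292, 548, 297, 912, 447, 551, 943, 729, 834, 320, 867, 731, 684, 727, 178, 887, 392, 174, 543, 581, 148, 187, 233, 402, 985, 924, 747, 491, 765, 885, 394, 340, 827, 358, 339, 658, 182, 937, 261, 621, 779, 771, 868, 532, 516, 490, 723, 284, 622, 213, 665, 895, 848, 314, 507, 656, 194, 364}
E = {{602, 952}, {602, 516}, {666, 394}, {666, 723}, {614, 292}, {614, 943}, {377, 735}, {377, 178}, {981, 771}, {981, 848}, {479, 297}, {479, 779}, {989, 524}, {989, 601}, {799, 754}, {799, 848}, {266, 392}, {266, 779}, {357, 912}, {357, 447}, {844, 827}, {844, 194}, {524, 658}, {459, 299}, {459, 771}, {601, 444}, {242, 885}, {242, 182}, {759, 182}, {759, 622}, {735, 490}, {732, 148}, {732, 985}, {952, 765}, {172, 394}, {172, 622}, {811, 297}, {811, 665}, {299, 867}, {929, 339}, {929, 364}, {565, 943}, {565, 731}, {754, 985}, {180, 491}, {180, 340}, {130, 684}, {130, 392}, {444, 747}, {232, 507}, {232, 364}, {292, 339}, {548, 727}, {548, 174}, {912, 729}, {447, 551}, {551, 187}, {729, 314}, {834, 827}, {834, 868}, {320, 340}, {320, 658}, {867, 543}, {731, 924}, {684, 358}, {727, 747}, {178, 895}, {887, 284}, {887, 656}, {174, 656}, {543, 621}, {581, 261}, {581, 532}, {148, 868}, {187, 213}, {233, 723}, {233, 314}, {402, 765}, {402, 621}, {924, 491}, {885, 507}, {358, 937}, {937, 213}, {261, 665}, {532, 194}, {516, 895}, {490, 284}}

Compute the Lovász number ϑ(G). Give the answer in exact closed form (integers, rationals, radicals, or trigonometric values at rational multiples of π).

N(867) = {299, 543}, |N(867)| = 2.
Vertex 844 has 2 neighbors: 827, 194.
N(392) = {266, 130}, |N(392)| = 2.
N(532) = {581, 194}, |N(532)| = 2.
G on 87 vertices is 2-regular; the odd cycle C_{87}.
A has 44 distinct eigenvalues ≈ [2.0, 1.995, 1.979, 1.953, 1.917, 1.871, 1.815, 1.75, 1.675, 1.592, 1.501, 1.401, 1.295, 1.181, 1.062, 0.937, 0.807, 0.673, 0.535, 0.395, 0.252, 0.108, -0.036, -0.18, -0.324, -0.465, -0.604, -0.74, -0.872, -1.0, -1.122, -1.239, -1.349, -1.452, -1.547, -1.635, -1.714, -1.784, -1.844, -1.895, -1.936, -1.967, -1.988, -1.999].
λ_max=2, λ_min=-2*cos(pi/87); ϑ = −87·λ_min/(λ_max−λ_min) = 87*cos(pi/87)/(cos(pi/87) + 1).
ϑ(G) ≈ 43.48582.
Lovász sandwich 43 ≤ 87*cos(pi/87)/(cos(pi/87) + 1) ≤ 44: both strict.

87*cos(pi/87)/(cos(pi/87) + 1)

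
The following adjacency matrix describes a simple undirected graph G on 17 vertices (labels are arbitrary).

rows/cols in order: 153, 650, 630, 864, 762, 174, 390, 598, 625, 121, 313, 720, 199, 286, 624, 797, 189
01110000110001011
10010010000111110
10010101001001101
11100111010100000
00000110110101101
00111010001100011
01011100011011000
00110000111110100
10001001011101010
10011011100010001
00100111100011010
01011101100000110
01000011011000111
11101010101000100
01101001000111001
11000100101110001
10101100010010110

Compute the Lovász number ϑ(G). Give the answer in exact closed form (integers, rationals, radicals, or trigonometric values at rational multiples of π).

N(630) = {153, 864, 174, 598, 313, 286, 624, 189}, |N(630)| = 8.
Vertex 720 has 8 neighbors: 650, 864, 762, 174, 598, 625, 624, 797.
Vertex 286 has 8 neighbors: 153, 650, 630, 762, 390, 625, 313, 624.
Vertex 864 has 8 neighbors: 153, 650, 630, 174, 390, 598, 121, 720.
Every vertex has degree 8 (N=17); SR(17,8,3,4) — a Paley graph.
The 3 distinct eigenvalues: [8.0, 1.561553, -2.561553].
With N=17: ϑ(G) = 17·(-(-sqrt(17)/2 - 1/2))/(8−(-sqrt(17)/2 - 1/2)) = sqrt(17).
= 4.123106… (decimal).

sqrt(17)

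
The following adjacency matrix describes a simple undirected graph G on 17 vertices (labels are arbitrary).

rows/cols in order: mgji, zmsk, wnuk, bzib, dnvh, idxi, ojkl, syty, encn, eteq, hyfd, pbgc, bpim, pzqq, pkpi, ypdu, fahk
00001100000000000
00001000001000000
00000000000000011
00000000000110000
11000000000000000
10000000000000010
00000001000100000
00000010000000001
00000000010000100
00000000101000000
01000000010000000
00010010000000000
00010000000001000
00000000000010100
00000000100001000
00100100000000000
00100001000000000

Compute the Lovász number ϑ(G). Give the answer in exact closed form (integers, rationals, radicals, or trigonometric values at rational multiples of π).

N(eteq) = {encn, hyfd}, |N(eteq)| = 2.
N(bpim) = {bzib, pzqq}, |N(bpim)| = 2.
N(encn) = {eteq, pkpi}, |N(encn)| = 2.
deg(bzib) = 2; N(bzib) = {pbgc, bpim}.
deg(v) = 2 for all v (|V|=17); connected 2-regular on 17 ⇒ C_{17}.
A has 9 distinct eigenvalues ≈ [2.0, 1.8649, 1.478, 0.8915, 0.1845, -0.5473, -1.2053, -1.7004, -1.9659].
−17·(-2*cos(pi/17)) / ((2)−(-2*cos(pi/17))) = 17*cos(pi/17)/(cos(pi/17) + 1) = ϑ(G).
Numerically 8.4270.
Lovász sandwich 8 ≤ 17*cos(pi/17)/(cos(pi/17) + 1) ≤ 9: both strict.

17*cos(pi/17)/(cos(pi/17) + 1)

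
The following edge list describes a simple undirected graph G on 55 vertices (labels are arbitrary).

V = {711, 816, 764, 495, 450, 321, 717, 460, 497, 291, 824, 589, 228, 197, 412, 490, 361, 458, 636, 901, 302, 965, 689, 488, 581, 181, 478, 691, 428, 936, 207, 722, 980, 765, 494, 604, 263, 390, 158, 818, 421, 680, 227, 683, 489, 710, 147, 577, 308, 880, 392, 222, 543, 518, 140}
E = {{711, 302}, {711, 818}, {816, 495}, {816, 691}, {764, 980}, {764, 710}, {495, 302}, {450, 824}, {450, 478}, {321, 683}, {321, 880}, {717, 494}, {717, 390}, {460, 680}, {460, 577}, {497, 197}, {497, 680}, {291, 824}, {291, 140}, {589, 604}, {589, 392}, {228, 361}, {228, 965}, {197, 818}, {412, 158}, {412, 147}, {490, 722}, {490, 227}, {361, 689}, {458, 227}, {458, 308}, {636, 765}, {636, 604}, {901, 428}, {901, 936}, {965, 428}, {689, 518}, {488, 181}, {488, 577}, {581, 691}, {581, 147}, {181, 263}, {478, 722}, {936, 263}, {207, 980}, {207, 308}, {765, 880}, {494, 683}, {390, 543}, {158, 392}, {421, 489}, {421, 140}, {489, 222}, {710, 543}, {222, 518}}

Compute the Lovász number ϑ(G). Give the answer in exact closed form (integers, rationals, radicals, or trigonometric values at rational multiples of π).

N(421) = {489, 140}, |N(421)| = 2.
N(589) = {604, 392}, |N(589)| = 2.
Vertex 765 has 2 neighbors: 636, 880.
N(764) = {980, 710}, |N(764)| = 2.
Every vertex has degree 2 (N=55); the odd cycle C_{55}.
spec(A) ≈ [2.0, 1.98696, 1.94802, 1.88369, 1.7948, 1.68251, 1.54828, 1.39388, 1.2213, 1.03279, 0.83083, 0.61803, 0.39718, 0.17115, -0.05711, -0.28463, -0.50844, -0.72562, -0.93333, -1.12889, -1.30972, -1.47348, -1.61803, -1.74149, -1.84225, -1.91899, -1.97071, -1.99674] (distinct, 5 d.p.).
Lovász (edge-transitive): ϑ = −55·(-2*cos(pi/55))/((2)−(-2*cos(pi/55))) = 55*cos(pi/55)/(cos(pi/55) + 1).
ϑ(G) ≈ 27.4776.
Lovász sandwich 27 ≤ 55*cos(pi/55)/(cos(pi/55) + 1) ≤ 28: both strict.

55*cos(pi/55)/(cos(pi/55) + 1)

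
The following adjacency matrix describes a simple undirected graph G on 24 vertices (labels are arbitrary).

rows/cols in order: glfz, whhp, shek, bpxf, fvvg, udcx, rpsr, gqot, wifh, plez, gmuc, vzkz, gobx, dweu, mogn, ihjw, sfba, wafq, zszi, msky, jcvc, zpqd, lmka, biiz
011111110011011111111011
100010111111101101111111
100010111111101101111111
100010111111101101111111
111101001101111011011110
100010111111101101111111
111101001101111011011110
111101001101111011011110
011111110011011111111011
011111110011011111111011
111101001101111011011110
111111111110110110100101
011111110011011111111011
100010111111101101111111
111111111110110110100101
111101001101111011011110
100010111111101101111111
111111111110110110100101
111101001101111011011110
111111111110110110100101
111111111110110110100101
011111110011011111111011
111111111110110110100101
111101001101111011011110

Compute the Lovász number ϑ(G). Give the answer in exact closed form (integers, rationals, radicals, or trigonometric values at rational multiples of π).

7

N(bpxf) = {glfz, fvvg, rpsr, gqot, wifh, plez, gmuc, vzkz, gobx, mogn, ihjw, wafq, zszi, msky, jcvc, zpqd, lmka, biiz}, |N(bpxf)| = 18.
Vertex zpqd has 19 neighbors: whhp, shek, bpxf, fvvg, udcx, rpsr, gqot, gmuc, vzkz, dweu, mogn, ihjw, sfba, wafq, zszi, msky, jcvc, lmka, biiz.
N(sfba) = {glfz, fvvg, rpsr, gqot, wifh, plez, gmuc, vzkz, gobx, mogn, ihjw, wafq, zszi, msky, jcvc, zpqd, lmka, biiz}, |N(sfba)| = 18.
N(gobx) = {whhp, shek, bpxf, fvvg, udcx, rpsr, gqot, gmuc, vzkz, dweu, mogn, ihjw, sfba, wafq, zszi, msky, jcvc, lmka, biiz}, |N(gobx)| = 19.
Complete 4-partite, parts [7, 6, 6, 5]: perfect, ϑ = α = 7.
≈ 7.000000000 (to 9 d.p.).
Check 7 ≤ 7 ≤ 7: collapsed.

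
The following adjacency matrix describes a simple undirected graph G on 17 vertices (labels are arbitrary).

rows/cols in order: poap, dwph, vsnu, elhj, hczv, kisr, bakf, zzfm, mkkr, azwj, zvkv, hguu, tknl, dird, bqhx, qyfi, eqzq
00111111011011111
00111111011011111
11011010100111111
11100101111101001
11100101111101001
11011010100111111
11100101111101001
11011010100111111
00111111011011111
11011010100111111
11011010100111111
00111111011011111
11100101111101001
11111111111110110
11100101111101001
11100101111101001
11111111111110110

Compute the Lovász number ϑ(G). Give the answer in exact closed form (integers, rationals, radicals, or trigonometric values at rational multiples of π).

6

Vertex hczv has 11 neighbors: poap, dwph, vsnu, kisr, zzfm, mkkr, azwj, zvkv, hguu, dird, eqzq.
Vertex vsnu has 12 neighbors: poap, dwph, elhj, hczv, bakf, mkkr, hguu, tknl, dird, bqhx, qyfi, eqzq.
deg(dwph) = 13; N(dwph) = {vsnu, elhj, hczv, kisr, bakf, zzfm, azwj, zvkv, tknl, dird, bqhx, qyfi, eqzq}.
N(kisr) = {poap, dwph, elhj, hczv, bakf, mkkr, hguu, tknl, dird, bqhx, qyfi, eqzq}, |N(kisr)| = 12.
4 parts of sizes [6, 5, 4, 2]; α(G) = 6 = ϑ (perfect).
Numerically 6.00000.
Lovász sandwich 6 ≤ 6 ≤ 6: collapsed.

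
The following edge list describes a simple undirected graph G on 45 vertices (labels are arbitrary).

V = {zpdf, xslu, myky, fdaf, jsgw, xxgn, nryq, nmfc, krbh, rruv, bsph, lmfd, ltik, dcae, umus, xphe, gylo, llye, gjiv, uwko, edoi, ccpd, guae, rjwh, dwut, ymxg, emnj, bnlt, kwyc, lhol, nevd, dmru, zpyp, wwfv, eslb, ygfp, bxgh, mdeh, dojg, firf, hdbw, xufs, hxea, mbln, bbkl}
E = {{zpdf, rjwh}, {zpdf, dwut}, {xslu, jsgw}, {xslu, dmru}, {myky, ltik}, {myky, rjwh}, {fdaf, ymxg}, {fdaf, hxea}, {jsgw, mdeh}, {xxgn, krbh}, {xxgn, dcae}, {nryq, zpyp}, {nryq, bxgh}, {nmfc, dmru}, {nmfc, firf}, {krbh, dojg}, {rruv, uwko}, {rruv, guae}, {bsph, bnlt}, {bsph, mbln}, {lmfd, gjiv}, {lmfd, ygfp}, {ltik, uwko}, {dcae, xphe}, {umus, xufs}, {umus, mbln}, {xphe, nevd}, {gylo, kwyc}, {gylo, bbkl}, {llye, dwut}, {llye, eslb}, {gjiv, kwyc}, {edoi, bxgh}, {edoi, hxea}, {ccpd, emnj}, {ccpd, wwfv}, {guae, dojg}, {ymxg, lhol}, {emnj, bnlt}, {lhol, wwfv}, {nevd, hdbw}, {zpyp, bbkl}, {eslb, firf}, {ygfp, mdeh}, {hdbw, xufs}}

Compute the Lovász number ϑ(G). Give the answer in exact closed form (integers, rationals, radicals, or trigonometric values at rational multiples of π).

deg(umus) = 2; N(umus) = {xufs, mbln}.
Vertex ymxg has 2 neighbors: fdaf, lhol.
N(krbh) = {xxgn, dojg}, |N(krbh)| = 2.
N(lmfd) = {gjiv, ygfp}, |N(lmfd)| = 2.
45-vertex 2-regular graph: connected 2-regular on 45 ⇒ C_{45}.
The 23 distinct eigenvalues: [2.0, 1.981, 1.923, 1.827, 1.696, 1.532, 1.338, 1.118, 0.877, 0.618, 0.347, 0.07, -0.209, -0.484, -0.749, -1.0, -1.231, -1.439, -1.618, -1.766, -1.879, -1.956, -1.995].
With N=45: ϑ(G) = 45·(-(-1)*2*cos(pi/45))/(2−(-2*cos(pi/45))) = 45*cos(pi/45)/(cos(pi/45) + 1).
= 22.472562147… (decimal).
α=22, χ(Ḡ)=23; ϑ=45*cos(pi/45)/(cos(pi/45) + 1) lies between (both strict).

45*cos(pi/45)/(cos(pi/45) + 1)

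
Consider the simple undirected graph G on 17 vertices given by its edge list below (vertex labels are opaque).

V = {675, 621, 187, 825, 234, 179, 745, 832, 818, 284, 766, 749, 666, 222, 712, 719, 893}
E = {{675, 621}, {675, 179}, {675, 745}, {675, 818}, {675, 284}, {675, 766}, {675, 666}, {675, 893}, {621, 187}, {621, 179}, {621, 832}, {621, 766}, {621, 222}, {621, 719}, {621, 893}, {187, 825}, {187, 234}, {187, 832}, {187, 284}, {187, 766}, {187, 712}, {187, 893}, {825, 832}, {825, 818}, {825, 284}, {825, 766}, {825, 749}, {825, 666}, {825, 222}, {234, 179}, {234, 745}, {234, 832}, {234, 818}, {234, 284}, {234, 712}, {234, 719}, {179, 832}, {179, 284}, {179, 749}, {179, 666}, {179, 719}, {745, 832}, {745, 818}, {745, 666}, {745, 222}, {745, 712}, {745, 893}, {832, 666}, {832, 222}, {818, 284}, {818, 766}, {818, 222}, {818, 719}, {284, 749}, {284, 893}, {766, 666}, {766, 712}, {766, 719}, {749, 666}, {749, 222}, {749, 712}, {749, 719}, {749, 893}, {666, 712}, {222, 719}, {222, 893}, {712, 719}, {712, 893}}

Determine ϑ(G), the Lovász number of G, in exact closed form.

sqrt(17)

N(187) = {621, 825, 234, 832, 284, 766, 712, 893}, |N(187)| = 8.
Vertex 893 has 8 neighbors: 675, 621, 187, 745, 284, 749, 222, 712.
deg(234) = 8; N(234) = {187, 179, 745, 832, 818, 284, 712, 719}.
Vertex 675 has 8 neighbors: 621, 179, 745, 818, 284, 766, 666, 893.
Every vertex has degree 8 (N=17); strongly regular (17,8,3,4).
The 3 distinct eigenvalues: [8.0, 1.5616, -2.5616].
−17·(-sqrt(17)/2 - 1/2) / ((8)−(-sqrt(17)/2 - 1/2)) = sqrt(17) = ϑ(G).
Numerically 4.123106.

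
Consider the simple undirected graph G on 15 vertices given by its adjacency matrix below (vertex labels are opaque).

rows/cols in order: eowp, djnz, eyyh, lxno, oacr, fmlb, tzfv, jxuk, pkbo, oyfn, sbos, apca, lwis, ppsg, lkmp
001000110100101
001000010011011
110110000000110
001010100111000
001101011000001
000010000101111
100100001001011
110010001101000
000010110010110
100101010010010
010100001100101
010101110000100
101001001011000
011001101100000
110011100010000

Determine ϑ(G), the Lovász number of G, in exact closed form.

N(eyyh) = {eowp, djnz, lxno, oacr, lwis, ppsg}, |N(eyyh)| = 6.
deg(oacr) = 6; N(oacr) = {eyyh, lxno, fmlb, jxuk, pkbo, lkmp}.
deg(pkbo) = 6; N(pkbo) = {oacr, tzfv, jxuk, sbos, lwis, ppsg}.
Vertex sbos has 6 neighbors: djnz, lxno, pkbo, oyfn, lwis, lkmp.
Regular of degree 6 on 15 vertices: this is K(6,2), the Kneser graph.
spec(A) ≈ [6.0, 1.0, -3.0] (distinct, 4 d.p.).
Lovász: ϑ = −15(-3)/(6+-1*(-3)) = 5.
≈ 5.00000000 (to 8 d.p.).

5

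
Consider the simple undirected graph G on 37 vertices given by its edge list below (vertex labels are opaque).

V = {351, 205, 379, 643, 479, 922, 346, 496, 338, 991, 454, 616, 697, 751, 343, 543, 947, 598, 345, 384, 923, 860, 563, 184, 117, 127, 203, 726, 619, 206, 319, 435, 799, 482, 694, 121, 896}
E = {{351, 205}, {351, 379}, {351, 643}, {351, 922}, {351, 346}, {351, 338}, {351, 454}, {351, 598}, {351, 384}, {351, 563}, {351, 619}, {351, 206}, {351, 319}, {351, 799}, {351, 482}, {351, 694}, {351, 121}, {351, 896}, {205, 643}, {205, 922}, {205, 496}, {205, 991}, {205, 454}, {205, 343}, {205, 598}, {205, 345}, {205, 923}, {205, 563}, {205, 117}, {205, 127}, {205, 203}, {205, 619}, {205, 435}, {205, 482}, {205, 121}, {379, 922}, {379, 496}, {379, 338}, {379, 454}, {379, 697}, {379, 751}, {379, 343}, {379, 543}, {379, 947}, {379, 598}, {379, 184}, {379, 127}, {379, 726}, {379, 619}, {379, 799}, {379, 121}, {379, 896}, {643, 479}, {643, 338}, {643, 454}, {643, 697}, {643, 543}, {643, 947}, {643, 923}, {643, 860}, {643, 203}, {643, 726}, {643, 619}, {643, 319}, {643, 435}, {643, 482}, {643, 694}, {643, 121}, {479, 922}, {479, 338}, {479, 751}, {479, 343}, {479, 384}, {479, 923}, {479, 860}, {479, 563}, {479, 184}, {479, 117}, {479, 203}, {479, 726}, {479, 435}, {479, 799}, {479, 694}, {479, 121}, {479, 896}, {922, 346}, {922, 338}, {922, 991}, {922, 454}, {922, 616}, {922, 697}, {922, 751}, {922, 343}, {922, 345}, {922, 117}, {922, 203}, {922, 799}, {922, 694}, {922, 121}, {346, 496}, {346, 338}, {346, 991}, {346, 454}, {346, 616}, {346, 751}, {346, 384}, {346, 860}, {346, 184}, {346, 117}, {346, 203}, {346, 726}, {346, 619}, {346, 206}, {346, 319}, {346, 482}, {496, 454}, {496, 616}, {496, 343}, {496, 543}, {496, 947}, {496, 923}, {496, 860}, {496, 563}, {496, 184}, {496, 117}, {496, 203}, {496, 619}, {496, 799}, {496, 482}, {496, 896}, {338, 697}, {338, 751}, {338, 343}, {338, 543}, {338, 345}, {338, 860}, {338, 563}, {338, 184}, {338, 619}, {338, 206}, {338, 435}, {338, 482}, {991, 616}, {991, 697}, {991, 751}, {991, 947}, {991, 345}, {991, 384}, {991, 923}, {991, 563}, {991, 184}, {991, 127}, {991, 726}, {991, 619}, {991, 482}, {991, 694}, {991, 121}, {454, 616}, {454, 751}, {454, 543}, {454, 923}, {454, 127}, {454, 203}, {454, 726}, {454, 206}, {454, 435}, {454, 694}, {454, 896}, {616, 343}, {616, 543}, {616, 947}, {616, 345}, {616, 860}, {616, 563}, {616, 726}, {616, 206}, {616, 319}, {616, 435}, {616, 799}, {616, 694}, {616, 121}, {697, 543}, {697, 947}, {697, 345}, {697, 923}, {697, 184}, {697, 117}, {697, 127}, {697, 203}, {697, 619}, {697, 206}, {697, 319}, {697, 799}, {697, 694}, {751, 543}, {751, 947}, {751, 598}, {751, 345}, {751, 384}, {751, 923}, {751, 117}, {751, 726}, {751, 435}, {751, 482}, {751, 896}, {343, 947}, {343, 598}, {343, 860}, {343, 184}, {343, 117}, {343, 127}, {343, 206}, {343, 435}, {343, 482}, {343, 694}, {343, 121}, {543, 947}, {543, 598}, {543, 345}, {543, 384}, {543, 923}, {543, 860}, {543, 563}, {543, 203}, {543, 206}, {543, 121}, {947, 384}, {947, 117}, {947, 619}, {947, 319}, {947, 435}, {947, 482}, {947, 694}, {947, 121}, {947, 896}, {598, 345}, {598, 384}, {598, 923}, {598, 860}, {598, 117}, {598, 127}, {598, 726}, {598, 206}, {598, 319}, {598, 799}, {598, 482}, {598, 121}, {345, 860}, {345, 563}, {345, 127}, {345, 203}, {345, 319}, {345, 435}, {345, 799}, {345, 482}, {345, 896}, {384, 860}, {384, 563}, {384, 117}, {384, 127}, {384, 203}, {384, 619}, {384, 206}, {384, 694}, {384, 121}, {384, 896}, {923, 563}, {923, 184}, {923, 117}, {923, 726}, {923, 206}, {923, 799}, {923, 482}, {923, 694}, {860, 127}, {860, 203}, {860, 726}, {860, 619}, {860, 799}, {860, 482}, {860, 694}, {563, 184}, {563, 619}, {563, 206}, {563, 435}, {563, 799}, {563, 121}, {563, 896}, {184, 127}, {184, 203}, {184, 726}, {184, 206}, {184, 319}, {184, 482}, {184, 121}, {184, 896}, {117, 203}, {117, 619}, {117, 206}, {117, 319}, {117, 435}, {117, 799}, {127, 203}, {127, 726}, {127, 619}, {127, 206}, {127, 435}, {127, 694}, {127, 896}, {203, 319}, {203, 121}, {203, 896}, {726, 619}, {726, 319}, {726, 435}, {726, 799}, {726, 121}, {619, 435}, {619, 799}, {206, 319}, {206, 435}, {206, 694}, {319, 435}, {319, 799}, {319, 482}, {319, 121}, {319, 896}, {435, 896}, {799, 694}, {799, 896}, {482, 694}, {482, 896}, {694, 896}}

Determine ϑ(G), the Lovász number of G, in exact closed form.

N(346) = {351, 922, 496, 338, 991, 454, 616, 751, 384, 860, 184, 117, 203, 726, 619, 206, 319, 482}, |N(346)| = 18.
Vertex 697 has 18 neighbors: 379, 643, 922, 338, 991, 543, 947, 345, 923, 184, 117, 127, 203, 619, 206, 319, 799, 694.
deg(479) = 18; N(479) = {643, 922, 338, 751, 343, 384, 923, 860, 563, 184, 117, 203, 726, 435, 799, 694, 121, 896}.
deg(922) = 18; N(922) = {351, 205, 379, 479, 346, 338, 991, 454, 616, 697, 751, 343, 345, 117, 203, 799, 694, 121}.
deg(v) = 18 for all v (|V|=37); SR(37,18,8,9) — a Paley graph.
The 3 distinct eigenvalues: [18.0, 2.54138, -3.54138].
−37·(-sqrt(37)/2 - 1/2) / ((18)−(-sqrt(37)/2 - 1/2)) = sqrt(37) = ϑ(G).
ϑ(G) ≈ 6.08276253.

sqrt(37)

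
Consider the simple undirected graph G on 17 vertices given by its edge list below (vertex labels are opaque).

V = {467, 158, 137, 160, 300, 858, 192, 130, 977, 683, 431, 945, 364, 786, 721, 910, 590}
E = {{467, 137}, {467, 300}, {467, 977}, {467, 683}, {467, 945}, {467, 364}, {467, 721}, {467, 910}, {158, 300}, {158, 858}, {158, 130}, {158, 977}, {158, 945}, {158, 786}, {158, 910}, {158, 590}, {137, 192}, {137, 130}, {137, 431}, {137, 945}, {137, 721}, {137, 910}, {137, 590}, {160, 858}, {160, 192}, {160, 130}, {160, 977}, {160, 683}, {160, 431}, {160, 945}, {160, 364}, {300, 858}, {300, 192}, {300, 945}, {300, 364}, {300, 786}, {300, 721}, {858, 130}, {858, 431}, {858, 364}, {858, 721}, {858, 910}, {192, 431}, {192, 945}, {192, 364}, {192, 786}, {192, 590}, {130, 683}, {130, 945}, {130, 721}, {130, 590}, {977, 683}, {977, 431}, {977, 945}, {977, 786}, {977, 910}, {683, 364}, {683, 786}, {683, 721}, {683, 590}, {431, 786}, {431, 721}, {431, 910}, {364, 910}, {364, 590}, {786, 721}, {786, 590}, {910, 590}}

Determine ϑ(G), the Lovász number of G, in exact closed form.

Vertex 858 has 8 neighbors: 158, 160, 300, 130, 431, 364, 721, 910.
N(130) = {158, 137, 160, 858, 683, 945, 721, 590}, |N(130)| = 8.
deg(467) = 8; N(467) = {137, 300, 977, 683, 945, 364, 721, 910}.
N(590) = {158, 137, 192, 130, 683, 364, 786, 910}, |N(590)| = 8.
G on 17 vertices is 8-regular; Paley(17): SR with (k,λ,μ)=(8,3,4).
Distinct eigenvalues (to 3 d.p.): [8.0, 1.562, -2.562].
With N=17: ϑ(G) = 17·(-(-sqrt(17)/2 - 1/2))/(8−(-sqrt(17)/2 - 1/2)) = sqrt(17).
ϑ(G) ≈ 4.1231.

sqrt(17)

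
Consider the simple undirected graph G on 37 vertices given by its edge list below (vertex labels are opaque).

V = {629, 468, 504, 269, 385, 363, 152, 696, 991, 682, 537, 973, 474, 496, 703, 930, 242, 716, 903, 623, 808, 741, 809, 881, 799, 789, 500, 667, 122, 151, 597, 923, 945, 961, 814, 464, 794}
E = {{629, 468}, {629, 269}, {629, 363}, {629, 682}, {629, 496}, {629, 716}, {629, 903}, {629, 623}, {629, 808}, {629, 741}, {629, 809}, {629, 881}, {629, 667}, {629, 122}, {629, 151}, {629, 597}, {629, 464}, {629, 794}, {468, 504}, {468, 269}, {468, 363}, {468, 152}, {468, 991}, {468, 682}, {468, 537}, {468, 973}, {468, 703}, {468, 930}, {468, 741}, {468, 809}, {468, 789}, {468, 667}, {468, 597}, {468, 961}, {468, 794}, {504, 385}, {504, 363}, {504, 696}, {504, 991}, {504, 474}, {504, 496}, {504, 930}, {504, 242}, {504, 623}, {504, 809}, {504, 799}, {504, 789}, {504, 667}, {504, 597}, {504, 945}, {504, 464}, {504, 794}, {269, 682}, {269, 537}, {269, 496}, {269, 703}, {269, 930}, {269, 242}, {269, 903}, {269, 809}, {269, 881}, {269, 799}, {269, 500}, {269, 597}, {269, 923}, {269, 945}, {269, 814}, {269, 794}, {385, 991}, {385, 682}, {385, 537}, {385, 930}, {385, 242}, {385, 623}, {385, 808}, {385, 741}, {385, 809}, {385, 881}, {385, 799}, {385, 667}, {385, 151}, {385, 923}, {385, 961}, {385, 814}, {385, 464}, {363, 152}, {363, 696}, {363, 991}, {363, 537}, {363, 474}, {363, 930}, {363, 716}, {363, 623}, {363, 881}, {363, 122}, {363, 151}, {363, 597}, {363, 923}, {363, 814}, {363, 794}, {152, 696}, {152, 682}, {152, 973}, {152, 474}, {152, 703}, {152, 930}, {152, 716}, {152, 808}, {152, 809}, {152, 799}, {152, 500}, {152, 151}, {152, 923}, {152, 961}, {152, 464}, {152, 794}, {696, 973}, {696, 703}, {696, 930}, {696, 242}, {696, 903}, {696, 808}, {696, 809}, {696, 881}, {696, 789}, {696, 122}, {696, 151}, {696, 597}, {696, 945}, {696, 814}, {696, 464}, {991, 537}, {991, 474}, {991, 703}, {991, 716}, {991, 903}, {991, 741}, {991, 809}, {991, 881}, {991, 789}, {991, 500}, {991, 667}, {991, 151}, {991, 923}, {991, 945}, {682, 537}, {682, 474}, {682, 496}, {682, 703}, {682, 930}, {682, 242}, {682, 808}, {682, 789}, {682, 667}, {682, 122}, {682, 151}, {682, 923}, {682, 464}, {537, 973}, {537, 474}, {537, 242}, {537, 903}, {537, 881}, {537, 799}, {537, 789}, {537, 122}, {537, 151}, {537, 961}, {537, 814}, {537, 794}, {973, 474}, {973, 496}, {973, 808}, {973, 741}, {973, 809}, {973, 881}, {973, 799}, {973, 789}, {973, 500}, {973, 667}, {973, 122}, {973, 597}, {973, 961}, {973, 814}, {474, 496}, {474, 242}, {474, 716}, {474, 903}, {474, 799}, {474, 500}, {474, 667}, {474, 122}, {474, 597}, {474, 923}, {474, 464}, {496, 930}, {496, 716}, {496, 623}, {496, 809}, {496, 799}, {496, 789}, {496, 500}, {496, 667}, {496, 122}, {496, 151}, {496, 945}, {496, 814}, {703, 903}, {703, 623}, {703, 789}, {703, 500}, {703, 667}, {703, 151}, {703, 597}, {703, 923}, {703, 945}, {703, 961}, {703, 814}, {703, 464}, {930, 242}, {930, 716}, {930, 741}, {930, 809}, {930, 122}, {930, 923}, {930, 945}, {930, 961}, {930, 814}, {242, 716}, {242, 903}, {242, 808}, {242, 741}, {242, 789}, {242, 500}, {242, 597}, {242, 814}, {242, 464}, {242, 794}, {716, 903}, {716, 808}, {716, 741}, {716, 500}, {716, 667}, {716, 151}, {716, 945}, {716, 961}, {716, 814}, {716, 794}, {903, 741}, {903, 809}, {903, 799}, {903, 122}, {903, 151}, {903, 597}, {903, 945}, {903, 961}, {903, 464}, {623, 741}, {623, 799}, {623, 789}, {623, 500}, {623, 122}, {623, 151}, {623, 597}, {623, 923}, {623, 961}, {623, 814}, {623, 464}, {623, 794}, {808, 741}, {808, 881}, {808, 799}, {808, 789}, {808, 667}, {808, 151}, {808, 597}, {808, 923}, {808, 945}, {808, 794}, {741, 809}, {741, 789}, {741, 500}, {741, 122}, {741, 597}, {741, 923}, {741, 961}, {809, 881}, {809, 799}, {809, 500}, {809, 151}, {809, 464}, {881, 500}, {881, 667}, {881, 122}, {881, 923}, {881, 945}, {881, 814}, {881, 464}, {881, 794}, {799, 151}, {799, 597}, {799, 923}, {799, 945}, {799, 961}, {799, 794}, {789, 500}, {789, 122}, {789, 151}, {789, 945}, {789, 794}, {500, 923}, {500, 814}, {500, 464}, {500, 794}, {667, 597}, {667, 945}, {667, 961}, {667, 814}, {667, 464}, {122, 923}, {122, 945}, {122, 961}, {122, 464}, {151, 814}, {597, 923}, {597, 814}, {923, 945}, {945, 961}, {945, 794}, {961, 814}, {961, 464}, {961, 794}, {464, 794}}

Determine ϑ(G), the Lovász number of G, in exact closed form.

sqrt(37)

N(703) = {468, 269, 152, 696, 991, 682, 903, 623, 789, 500, 667, 151, 597, 923, 945, 961, 814, 464}, |N(703)| = 18.
N(794) = {629, 468, 504, 269, 363, 152, 537, 242, 716, 623, 808, 881, 799, 789, 500, 945, 961, 464}, |N(794)| = 18.
Vertex 930 has 18 neighbors: 468, 504, 269, 385, 363, 152, 696, 682, 496, 242, 716, 741, 809, 122, 923, 945, 961, 814.
Vertex 809 has 18 neighbors: 629, 468, 504, 269, 385, 152, 696, 991, 973, 496, 930, 903, 741, 881, 799, 500, 151, 464.
G on 37 vertices is 18-regular; SR(37,18,8,9) — a Paley graph.
spec(A) ≈ [18.0, 2.54138, -3.54138] (distinct, 5 d.p.).
Lovász: ϑ = −37(-sqrt(37)/2 - 1/2)/(18+-(-sqrt(37)/2 - 1/2)) = sqrt(37).
ϑ(G) ≈ 6.08276253.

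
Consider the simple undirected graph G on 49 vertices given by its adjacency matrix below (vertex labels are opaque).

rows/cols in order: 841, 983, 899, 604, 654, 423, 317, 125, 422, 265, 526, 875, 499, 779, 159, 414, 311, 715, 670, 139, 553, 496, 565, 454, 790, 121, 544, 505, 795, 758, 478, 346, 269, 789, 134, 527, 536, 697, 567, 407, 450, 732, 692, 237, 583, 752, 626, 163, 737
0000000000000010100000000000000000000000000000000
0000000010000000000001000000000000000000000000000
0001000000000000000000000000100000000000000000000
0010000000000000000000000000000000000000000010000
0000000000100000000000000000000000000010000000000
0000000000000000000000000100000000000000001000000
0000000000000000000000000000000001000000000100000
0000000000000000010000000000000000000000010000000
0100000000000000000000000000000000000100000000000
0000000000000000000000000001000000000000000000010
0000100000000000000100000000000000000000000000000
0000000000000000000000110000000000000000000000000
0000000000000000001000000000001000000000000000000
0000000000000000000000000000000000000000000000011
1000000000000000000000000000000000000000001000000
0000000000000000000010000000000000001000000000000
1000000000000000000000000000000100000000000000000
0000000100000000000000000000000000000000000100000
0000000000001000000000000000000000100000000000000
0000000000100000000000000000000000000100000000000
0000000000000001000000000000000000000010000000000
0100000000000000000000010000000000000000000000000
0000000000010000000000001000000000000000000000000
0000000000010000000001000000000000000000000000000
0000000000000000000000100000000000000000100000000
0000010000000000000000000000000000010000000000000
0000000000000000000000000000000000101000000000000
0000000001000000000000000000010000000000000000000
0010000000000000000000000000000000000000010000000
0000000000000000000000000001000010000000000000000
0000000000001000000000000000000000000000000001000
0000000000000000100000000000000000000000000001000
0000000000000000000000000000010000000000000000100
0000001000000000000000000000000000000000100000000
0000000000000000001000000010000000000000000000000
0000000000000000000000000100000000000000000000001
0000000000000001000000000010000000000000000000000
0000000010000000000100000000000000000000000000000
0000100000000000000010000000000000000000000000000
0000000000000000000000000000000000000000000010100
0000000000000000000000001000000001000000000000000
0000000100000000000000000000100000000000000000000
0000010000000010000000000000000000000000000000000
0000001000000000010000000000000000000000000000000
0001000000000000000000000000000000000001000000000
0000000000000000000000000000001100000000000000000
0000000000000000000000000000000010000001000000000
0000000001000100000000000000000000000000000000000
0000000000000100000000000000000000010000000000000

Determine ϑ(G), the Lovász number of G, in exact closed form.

49*cos(pi/49)/(cos(pi/49) + 1)

N(670) = {499, 134}, |N(670)| = 2.
Vertex 604 has 2 neighbors: 899, 583.
N(795) = {899, 732}, |N(795)| = 2.
Vertex 269 has 2 neighbors: 758, 626.
deg(v) = 2 for all v (|V|=49); the odd cycle C_{49}.
Distinct eigenvalues (to 3 d.p.): [2.0, 1.984, 1.935, 1.854, 1.743, 1.603, 1.437, 1.247, 1.037, 0.81, 0.569, 0.319, 0.064, -0.192, -0.445, -0.691, -0.925, -1.144, -1.345, -1.523, -1.676, -1.802, -1.898, -1.963, -1.996].
ϑ = −N·λ_min/(λ_max−λ_min) = −49·(-2*cos(pi/49))/(2−(-2*cos(pi/49))) = 49*cos(pi/49)/(cos(pi/49) + 1).
= 24.4748… (decimal).
Sandwich: α(G)=24 ≤ ϑ(G)=49*cos(pi/49)/(cos(pi/49) + 1) ≤ χ(Ḡ)=25 (both strict).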